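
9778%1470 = 958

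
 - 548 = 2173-2721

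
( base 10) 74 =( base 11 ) 68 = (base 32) 2A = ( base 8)112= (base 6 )202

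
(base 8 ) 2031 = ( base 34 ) ut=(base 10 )1049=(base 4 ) 100121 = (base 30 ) 14t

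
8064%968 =320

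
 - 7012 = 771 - 7783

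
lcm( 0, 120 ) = 0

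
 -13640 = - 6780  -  6860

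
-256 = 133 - 389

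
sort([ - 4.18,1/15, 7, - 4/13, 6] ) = [ - 4.18, - 4/13,1/15, 6,  7] 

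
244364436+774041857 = 1018406293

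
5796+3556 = 9352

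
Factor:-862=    - 2^1 * 431^1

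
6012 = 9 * 668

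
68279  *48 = 3277392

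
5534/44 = 125 +17/22 = 125.77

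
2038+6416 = 8454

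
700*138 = 96600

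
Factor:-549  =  -3^2 * 61^1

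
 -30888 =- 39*792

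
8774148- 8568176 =205972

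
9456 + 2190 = 11646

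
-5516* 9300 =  - 51298800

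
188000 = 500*376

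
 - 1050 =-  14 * 75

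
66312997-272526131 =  - 206213134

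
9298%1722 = 688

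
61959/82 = 755 + 49/82=755.60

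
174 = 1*174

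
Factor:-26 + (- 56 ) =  - 2^1*41^1=- 82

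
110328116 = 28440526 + 81887590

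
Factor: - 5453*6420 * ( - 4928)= 2^8* 3^1*5^1*7^2 * 11^1*19^1 *41^1*107^1 = 172520705280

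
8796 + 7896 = 16692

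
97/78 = 1 + 19/78 = 1.24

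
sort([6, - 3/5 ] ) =[ - 3/5,  6] 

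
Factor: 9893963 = 283^1 *34961^1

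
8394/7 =1199 + 1/7= 1199.14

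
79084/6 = 13180 + 2/3 = 13180.67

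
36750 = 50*735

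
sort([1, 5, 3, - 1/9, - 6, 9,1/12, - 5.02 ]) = [-6, - 5.02, - 1/9, 1/12, 1,  3,  5, 9]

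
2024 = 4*506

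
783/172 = 4 + 95/172 = 4.55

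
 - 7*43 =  - 301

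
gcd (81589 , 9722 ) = 1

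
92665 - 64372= 28293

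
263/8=32 + 7/8 =32.88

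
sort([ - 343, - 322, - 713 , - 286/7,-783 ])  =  [ - 783, - 713, - 343,-322, - 286/7 ]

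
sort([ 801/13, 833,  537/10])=[ 537/10, 801/13, 833] 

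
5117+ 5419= 10536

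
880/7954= 440/3977= 0.11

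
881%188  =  129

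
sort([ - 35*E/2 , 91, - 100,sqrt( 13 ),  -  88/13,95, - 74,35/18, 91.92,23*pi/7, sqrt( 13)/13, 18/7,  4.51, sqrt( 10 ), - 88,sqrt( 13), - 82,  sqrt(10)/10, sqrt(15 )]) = [-100  , - 88, - 82, - 74,- 35*E/2, - 88/13, sqrt(13)/13,sqrt ( 10) /10 , 35/18,18/7 , sqrt ( 10),sqrt( 13), sqrt(13),sqrt(15),  4.51,  23* pi/7,91, 91.92, 95 ] 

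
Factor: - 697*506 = - 352682 = -  2^1*11^1*17^1 * 23^1 * 41^1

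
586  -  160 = 426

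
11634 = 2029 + 9605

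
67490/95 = 710+8/19 = 710.42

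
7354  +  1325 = 8679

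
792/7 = 792/7 = 113.14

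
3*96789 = 290367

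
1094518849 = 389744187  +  704774662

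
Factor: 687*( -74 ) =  - 2^1* 3^1*37^1*229^1 = -50838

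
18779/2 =18779/2 = 9389.50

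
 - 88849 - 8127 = -96976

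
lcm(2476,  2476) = 2476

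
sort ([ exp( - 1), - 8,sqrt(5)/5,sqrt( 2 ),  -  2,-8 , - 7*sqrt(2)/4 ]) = [ - 8, - 8, - 7*sqrt(2 ) /4, - 2, exp( - 1 ),sqrt ( 5)/5,sqrt( 2 )]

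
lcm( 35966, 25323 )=2481654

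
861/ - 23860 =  - 1 + 22999/23860 = -  0.04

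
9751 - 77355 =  - 67604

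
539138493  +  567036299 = 1106174792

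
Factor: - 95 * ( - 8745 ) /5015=3^1*5^1*11^1*17^(-1)*19^1*53^1*59^(- 1 ) = 166155/1003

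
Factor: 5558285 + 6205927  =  11764212 = 2^2*3^1*41^1*23911^1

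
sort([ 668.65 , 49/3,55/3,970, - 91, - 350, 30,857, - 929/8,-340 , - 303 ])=[ - 350, - 340, - 303, - 929/8, - 91, 49/3,55/3,30,668.65, 857, 970]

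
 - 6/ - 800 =3/400=0.01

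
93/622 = 93/622  =  0.15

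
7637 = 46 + 7591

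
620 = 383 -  - 237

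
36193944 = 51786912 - 15592968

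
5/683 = 5/683 = 0.01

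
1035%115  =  0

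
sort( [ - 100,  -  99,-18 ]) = [ - 100, - 99, - 18] 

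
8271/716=11 + 395/716 = 11.55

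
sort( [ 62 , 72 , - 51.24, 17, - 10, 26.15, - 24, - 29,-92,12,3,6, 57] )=[ - 92, - 51.24, - 29, - 24,  -  10, 3 , 6,12,17, 26.15,57,62, 72 ]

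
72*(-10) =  - 720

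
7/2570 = 7/2570 = 0.00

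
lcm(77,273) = 3003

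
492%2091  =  492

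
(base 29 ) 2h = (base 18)43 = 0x4B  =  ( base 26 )2N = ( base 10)75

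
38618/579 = 38618/579 = 66.70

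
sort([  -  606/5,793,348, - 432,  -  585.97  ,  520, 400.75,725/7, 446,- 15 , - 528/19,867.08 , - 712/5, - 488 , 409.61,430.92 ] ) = [-585.97,  -  488, - 432 , - 712/5, - 606/5,-528/19, -15, 725/7, 348,  400.75, 409.61,  430.92,446,520,  793, 867.08]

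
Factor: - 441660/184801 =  - 2^2*3^1*5^1*17^1*181^( - 1)*433^1*1021^( - 1 ) 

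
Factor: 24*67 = 2^3*3^1*67^1  =  1608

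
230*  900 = 207000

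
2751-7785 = -5034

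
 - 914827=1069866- 1984693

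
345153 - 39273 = 305880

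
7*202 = 1414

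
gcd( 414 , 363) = 3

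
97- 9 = 88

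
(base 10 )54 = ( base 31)1N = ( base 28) 1q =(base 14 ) 3C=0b110110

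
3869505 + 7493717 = 11363222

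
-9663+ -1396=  - 11059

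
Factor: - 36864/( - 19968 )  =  2^3*3^1 * 13^( - 1) = 24/13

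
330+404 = 734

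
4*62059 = 248236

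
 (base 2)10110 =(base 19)13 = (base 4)112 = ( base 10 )22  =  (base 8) 26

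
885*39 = 34515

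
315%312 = 3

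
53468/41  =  1304  +  4/41 =1304.10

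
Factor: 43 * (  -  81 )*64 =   -  222912 = - 2^6*3^4*43^1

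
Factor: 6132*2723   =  2^2*3^1*7^2*73^1*389^1 = 16697436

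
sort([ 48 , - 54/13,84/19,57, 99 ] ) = [ - 54/13,84/19,48,57,99] 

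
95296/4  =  23824 =23824.00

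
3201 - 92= 3109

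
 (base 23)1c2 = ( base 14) 419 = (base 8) 1447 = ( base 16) 327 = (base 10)807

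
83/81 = 1  +  2/81 = 1.02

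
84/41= 84/41 = 2.05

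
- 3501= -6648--3147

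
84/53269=84/53269  =  0.00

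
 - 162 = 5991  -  6153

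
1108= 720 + 388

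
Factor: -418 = -2^1 * 11^1 * 19^1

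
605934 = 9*67326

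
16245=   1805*9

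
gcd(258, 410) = 2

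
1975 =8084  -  6109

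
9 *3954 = 35586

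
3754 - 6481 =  - 2727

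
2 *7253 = 14506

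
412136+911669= 1323805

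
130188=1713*76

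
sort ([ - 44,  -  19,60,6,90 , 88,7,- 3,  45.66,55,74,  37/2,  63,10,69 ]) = [ - 44, - 19, - 3, 6,7, 10, 37/2, 45.66,55, 60, 63,69, 74,88, 90] 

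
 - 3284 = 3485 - 6769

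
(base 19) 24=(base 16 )2A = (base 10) 42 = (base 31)1b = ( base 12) 36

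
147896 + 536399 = 684295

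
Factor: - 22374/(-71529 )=66/211=2^1*3^1*11^1*211^( - 1)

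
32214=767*42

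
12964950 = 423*30650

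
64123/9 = 7124+ 7/9 = 7124.78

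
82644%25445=6309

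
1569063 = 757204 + 811859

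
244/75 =244/75 =3.25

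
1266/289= 4 +110/289 = 4.38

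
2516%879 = 758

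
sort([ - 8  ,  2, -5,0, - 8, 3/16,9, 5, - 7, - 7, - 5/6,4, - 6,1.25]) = [ - 8, - 8,  -  7,-7, - 6, - 5, - 5/6, 0,3/16, 1.25,  2, 4, 5, 9]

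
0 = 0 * 25806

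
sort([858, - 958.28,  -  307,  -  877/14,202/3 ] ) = [ - 958.28, - 307, - 877/14, 202/3 , 858 ]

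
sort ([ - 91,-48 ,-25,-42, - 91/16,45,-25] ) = [-91, - 48, - 42, - 25,  -  25,-91/16, 45 ]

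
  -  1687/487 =-1687/487 = -3.46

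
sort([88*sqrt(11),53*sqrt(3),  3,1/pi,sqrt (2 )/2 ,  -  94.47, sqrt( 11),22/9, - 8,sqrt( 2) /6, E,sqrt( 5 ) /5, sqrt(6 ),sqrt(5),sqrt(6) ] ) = [  -  94.47, - 8, sqrt ( 2 )/6,1/pi,  sqrt(5)/5, sqrt(2)/2,  sqrt(5),22/9,sqrt( 6), sqrt(6),E, 3,  sqrt(11),53*sqrt(3 ),88*sqrt(11)] 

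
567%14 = 7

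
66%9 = 3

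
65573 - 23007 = 42566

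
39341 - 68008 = - 28667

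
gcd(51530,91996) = 2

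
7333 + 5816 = 13149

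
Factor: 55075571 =55075571^1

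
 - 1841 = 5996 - 7837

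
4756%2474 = 2282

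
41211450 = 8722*4725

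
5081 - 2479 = 2602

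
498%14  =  8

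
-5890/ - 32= 2945/16=184.06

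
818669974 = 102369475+716300499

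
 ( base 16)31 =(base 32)1h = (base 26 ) 1N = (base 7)100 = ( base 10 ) 49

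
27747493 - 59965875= - 32218382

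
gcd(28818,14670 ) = 18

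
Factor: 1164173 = 1164173^1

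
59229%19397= 1038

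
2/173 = 2/173 = 0.01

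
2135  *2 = 4270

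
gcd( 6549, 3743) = 1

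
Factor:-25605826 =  - 2^1*2879^1*4447^1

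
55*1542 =84810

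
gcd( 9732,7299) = 2433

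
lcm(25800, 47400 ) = 2038200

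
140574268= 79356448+61217820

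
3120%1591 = 1529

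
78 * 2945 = 229710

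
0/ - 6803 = 0/1 = - 0.00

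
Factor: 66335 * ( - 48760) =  - 2^3*5^2*23^1*53^1*13267^1 =- 3234494600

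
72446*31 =2245826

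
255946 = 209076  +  46870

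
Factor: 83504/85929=2^4*3^(- 1)*17^1*307^1* 28643^( - 1)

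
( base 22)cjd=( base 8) 14137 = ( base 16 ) 185f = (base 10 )6239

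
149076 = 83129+65947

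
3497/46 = 76+1/46 = 76.02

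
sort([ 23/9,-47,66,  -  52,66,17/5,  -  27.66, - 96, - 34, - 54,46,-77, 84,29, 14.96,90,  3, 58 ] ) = [ - 96, - 77, - 54,-52,-47 , - 34,-27.66 , 23/9,3,17/5, 14.96,29,46, 58,66,66, 84,90 ]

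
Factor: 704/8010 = 352/4005=   2^5 * 3^(-2)*5^(-1 )*11^1 *89^(  -  1)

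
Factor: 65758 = 2^1*7^2* 11^1*61^1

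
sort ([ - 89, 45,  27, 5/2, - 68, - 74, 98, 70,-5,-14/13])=[-89,- 74,-68, -5,-14/13,5/2, 27, 45, 70, 98 ]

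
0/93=0  =  0.00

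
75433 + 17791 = 93224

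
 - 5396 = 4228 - 9624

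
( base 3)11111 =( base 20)61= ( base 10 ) 121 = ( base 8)171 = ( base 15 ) 81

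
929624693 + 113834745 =1043459438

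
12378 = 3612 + 8766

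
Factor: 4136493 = 3^1 *1378831^1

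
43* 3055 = 131365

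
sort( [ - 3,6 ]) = [ - 3,6] 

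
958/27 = 35 + 13/27 = 35.48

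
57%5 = 2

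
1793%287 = 71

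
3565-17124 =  - 13559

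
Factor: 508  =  2^2 * 127^1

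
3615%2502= 1113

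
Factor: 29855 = 5^1*7^1*853^1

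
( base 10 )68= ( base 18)3e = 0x44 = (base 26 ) 2g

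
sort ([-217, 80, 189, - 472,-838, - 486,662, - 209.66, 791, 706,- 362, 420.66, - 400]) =[ - 838,  -  486, -472, - 400, - 362, - 217,-209.66,80,189,  420.66,662, 706, 791 ] 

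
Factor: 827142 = 2^1*3^1*31^1*4447^1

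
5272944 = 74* 71256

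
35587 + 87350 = 122937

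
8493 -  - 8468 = 16961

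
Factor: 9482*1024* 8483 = 2^11*11^1*17^1*431^1*499^1 = 82366265344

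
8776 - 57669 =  - 48893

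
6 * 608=3648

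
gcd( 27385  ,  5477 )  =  5477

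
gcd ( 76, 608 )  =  76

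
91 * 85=7735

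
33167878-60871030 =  - 27703152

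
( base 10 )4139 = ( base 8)10053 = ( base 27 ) 5I8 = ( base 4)1000223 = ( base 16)102B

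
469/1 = 469= 469.00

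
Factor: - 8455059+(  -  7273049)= - 15728108 = - 2^2*11^1*37^1*9661^1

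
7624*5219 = 39789656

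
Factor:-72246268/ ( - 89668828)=19^( - 1)*1179853^( - 1)*18061567^1 =18061567/22417207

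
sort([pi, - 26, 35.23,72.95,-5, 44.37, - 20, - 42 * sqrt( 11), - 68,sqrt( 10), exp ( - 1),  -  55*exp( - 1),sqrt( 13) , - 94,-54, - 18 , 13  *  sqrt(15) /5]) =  [ - 42 *sqrt( 11 ),-94,-68, - 54, - 26, - 55*exp(-1 ),-20, - 18, - 5, exp( - 1 ), pi, sqrt( 10),sqrt( 13), 13 * sqrt(15 )/5,35.23,44.37,72.95] 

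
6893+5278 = 12171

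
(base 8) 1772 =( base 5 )13033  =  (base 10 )1018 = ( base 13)604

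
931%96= 67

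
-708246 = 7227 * ( - 98)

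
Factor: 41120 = 2^5* 5^1*257^1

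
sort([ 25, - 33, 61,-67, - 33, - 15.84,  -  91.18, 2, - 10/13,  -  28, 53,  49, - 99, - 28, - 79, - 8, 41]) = [  -  99, - 91.18, - 79, - 67, - 33, - 33,-28, - 28, - 15.84, - 8, - 10/13, 2,  25,41,49,  53, 61 ] 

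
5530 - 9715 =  - 4185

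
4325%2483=1842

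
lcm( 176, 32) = 352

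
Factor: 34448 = 2^4 *2153^1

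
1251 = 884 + 367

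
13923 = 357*39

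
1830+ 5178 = 7008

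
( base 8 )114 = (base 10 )76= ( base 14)56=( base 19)40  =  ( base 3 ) 2211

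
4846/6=2423/3 = 807.67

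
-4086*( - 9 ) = 36774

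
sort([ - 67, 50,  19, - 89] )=[ - 89, - 67,19 , 50]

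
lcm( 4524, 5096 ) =443352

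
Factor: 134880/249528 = 2^2*5^1*37^( - 1) = 20/37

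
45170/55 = 9034/11 = 821.27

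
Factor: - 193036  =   - 2^2* 48259^1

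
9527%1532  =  335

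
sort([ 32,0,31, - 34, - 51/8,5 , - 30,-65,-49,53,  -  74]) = [-74, - 65, -49,-34, - 30, - 51/8, 0,5, 31,32, 53] 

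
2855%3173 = 2855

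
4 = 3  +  1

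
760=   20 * 38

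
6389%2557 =1275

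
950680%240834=228178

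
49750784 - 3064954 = 46685830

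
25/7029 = 25/7029 = 0.00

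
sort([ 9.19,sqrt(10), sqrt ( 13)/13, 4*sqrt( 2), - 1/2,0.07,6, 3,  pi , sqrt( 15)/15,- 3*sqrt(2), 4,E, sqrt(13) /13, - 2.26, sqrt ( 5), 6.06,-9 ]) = [-9, - 3 *sqrt( 2),- 2.26, -1/2, 0.07, sqrt(15)/15, sqrt ( 13)/13 , sqrt( 13)/13, sqrt( 5 ), E , 3, pi,sqrt( 10),4,4 * sqrt( 2 ),6, 6.06,9.19] 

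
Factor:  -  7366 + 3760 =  - 2^1 *3^1*601^1 = -  3606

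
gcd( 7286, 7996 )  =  2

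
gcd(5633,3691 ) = 1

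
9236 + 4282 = 13518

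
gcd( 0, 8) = 8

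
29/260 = 29/260 = 0.11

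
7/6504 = 7/6504 = 0.00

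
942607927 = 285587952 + 657019975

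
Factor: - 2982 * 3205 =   -  9557310 = -2^1*  3^1 * 5^1 * 7^1*71^1 * 641^1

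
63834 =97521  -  33687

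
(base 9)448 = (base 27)DH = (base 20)I8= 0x170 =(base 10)368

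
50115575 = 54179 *925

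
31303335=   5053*6195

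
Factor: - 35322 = - 2^1*3^1*7^1 * 29^2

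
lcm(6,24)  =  24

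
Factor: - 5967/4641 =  - 3^2*7^(  -  1) = -9/7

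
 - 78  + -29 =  - 107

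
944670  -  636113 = 308557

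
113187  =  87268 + 25919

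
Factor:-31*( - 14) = 434= 2^1 * 7^1*31^1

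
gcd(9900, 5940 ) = 1980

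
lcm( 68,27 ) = 1836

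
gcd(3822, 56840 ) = 98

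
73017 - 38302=34715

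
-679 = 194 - 873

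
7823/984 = 7 + 935/984 = 7.95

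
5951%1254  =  935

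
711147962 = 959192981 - 248045019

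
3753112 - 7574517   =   - 3821405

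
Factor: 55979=7^1*11^1 * 727^1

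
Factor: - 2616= - 2^3*3^1*109^1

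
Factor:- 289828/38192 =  - 2^(-2) * 31^(-1)*941^1 = -941/124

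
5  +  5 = 10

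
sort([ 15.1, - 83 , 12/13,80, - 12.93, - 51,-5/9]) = [ - 83,-51,-12.93 , - 5/9 , 12/13,  15.1,80 ] 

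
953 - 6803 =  - 5850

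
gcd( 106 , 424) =106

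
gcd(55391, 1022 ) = 7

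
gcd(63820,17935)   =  5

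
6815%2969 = 877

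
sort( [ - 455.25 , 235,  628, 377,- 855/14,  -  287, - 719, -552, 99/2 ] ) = [ - 719, - 552 ,  -  455.25,  -  287, - 855/14 , 99/2,  235,377, 628 ] 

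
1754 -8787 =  - 7033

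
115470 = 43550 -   -  71920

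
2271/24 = 757/8 = 94.62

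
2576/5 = 2576/5 = 515.20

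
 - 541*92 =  - 49772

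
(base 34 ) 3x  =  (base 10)135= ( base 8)207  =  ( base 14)99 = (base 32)47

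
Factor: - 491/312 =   -  2^ (-3)*3^( - 1)*13^( - 1 )*491^1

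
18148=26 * 698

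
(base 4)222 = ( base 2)101010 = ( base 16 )2A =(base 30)1C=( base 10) 42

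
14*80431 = 1126034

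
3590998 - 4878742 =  - 1287744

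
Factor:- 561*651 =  - 365211=- 3^2 * 7^1*11^1 * 17^1*31^1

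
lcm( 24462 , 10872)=97848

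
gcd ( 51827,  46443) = 1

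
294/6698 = 147/3349= 0.04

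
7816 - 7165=651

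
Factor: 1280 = 2^8 *5^1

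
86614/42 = 2062 + 5/21 = 2062.24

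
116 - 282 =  - 166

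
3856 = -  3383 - -7239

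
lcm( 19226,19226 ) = 19226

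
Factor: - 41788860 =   -  2^2*3^1* 5^1*696481^1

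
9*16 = 144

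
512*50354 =25781248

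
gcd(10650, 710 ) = 710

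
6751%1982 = 805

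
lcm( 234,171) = 4446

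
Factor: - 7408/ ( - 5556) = 4/3 = 2^2*3^( - 1)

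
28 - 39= - 11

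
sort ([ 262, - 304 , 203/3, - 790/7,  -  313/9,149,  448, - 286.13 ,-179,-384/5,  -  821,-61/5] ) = [  -  821, - 304,-286.13  , - 179, - 790/7,  -  384/5, - 313/9,-61/5 , 203/3 , 149, 262 , 448]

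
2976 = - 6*(  -  496)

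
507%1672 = 507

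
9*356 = 3204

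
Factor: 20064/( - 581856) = -29^( - 1) = -  1/29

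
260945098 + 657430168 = 918375266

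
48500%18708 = 11084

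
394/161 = 394/161=2.45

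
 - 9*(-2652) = 23868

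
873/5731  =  873/5731 = 0.15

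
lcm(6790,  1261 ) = 88270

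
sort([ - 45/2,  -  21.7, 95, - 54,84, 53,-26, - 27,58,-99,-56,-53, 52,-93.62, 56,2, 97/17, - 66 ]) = [- 99,- 93.62,- 66, - 56,-54, - 53, - 27,-26, - 45/2 , -21.7, 2, 97/17, 52, 53,  56, 58, 84, 95 ]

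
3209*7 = 22463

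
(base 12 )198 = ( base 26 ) A0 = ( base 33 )7t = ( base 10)260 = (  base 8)404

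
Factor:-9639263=-283^1 * 34061^1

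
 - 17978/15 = - 17978/15 = -  1198.53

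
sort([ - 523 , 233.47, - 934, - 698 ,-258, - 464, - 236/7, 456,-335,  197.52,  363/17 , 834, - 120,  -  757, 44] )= [ - 934,  -  757 , - 698 , - 523, - 464 ,  -  335 , - 258, - 120, - 236/7,363/17,44,  197.52 , 233.47, 456,834]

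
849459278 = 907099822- 57640544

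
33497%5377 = 1235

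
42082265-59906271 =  -17824006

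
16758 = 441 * 38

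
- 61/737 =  - 61/737= -  0.08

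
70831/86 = 823 + 53/86=   823.62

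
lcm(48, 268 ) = 3216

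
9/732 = 3/244 = 0.01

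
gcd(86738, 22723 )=31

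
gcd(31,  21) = 1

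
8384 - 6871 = 1513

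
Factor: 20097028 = 2^2*  7^1*717751^1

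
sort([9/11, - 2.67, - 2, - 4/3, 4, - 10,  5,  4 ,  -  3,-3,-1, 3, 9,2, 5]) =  [-10, - 3, - 3, - 2.67, - 2, - 4/3,-1, 9/11, 2, 3,4, 4, 5, 5,9 ]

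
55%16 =7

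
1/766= 1/766 = 0.00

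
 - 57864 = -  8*7233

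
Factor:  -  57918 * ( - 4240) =245572320 = 2^5*3^1*5^1*7^2*53^1*197^1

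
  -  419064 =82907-501971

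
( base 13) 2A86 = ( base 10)6194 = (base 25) 9MJ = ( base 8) 14062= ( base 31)6DP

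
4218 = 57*74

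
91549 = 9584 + 81965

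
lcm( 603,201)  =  603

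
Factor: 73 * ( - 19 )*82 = -113734 = -  2^1 * 19^1 * 41^1* 73^1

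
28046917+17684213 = 45731130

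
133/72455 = 133/72455 = 0.00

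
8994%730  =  234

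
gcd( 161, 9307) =1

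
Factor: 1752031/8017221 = 3^( - 1 ) * 19^( -1 )*43^( - 1)*3271^ ( - 1 ) *1752031^1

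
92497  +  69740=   162237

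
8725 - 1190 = 7535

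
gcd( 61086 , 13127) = 1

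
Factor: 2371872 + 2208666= 4580538 = 2^1 *3^1* 763423^1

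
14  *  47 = 658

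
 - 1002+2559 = 1557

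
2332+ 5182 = 7514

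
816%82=78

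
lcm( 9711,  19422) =19422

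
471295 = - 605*( - 779) 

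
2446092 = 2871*852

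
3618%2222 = 1396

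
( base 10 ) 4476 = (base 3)20010210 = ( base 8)10574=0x117C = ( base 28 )5JO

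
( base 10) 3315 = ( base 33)31f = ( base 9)4483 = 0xCF3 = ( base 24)5I3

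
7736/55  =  7736/55 =140.65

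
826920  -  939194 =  - 112274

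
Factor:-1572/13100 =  - 3/25=- 3^1*5^(-2 )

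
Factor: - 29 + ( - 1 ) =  - 30 = - 2^1 * 3^1*5^1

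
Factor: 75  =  3^1*5^2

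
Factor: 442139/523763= 442139^1*523763^( - 1) 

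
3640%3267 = 373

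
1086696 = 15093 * 72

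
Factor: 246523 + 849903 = 2^1*548213^1  =  1096426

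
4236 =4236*1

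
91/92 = 91/92=0.99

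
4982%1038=830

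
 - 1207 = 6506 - 7713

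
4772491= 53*90047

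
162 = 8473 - 8311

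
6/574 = 3/287 = 0.01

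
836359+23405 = 859764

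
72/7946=36/3973  =  0.01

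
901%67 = 30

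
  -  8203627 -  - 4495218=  - 3708409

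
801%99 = 9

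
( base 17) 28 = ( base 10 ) 42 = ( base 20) 22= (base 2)101010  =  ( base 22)1K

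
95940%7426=6828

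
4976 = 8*622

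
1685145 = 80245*21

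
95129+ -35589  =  59540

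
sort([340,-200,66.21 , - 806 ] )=[ -806, - 200,  66.21, 340]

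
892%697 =195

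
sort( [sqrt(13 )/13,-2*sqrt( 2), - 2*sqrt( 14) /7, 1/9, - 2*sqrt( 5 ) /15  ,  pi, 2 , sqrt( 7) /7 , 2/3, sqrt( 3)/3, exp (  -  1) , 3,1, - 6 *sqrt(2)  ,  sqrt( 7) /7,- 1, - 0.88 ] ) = [ - 6*sqrt (2),-2*sqrt( 2 ),-2*sqrt( 14 ) /7, - 1,-0.88  , - 2 * sqrt ( 5) /15,  1/9, sqrt ( 13 ) /13,exp( -1),sqrt(7)/7,sqrt ( 7) /7,sqrt( 3 )/3,2/3, 1, 2, 3,pi ]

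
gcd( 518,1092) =14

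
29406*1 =29406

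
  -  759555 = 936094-1695649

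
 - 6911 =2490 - 9401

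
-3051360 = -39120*78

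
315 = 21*15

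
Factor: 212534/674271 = 2^1*3^ ( - 3 )*7^1*13^( - 1 )*19^1*47^1*113^( - 1 )=12502/39663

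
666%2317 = 666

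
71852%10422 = 9320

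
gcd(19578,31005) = 39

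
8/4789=8/4789 = 0.00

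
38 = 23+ 15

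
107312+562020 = 669332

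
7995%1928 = 283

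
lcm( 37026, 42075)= 925650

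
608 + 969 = 1577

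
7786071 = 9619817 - 1833746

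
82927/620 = 82927/620 = 133.75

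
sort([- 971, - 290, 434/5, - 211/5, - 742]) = [ - 971, - 742, - 290,-211/5, 434/5 ] 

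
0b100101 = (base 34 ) 13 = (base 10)37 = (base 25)1C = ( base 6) 101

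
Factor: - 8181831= - 3^1*7^1*167^1*2333^1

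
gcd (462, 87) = 3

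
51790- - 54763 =106553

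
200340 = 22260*9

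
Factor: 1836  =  2^2 * 3^3*17^1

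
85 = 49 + 36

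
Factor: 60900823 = 60900823^1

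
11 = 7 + 4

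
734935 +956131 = 1691066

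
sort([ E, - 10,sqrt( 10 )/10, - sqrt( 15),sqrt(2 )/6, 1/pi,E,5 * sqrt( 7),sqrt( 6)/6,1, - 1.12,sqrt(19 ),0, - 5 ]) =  [  -  10,  -  5,-sqrt( 15) , -1.12,0, sqrt(2)/6,sqrt( 10 ) /10, 1/pi , sqrt( 6)/6,1  ,  E, E, sqrt( 19),5*sqrt( 7)]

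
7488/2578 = 3744/1289 = 2.90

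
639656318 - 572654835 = 67001483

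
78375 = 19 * 4125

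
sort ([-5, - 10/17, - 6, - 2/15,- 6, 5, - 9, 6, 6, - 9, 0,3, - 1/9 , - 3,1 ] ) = [-9,-9,- 6, - 6, - 5 ,- 3, - 10/17, - 2/15, - 1/9, 0, 1, 3, 5, 6,6]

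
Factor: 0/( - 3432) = 0^1=0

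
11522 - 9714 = 1808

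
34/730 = 17/365 =0.05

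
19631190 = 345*56902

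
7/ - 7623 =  - 1/1089=- 0.00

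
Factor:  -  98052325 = -5^2*7^1 * 560299^1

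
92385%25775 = 15060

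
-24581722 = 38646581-63228303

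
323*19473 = 6289779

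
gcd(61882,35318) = 2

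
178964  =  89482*2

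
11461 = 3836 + 7625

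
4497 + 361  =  4858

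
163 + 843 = 1006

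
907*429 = 389103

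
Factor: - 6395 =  - 5^1 *1279^1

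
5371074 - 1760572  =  3610502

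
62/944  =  31/472 = 0.07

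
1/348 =1/348 = 0.00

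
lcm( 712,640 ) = 56960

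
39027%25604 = 13423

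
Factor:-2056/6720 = - 257/840 = -2^(  -  3 )*3^( - 1) * 5^( - 1)*7^( - 1 )*257^1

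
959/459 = 2 + 41/459 = 2.09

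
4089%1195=504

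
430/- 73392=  - 215/36696= - 0.01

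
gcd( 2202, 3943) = 1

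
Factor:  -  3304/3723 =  - 2^3*3^ (  -  1 )*7^1*17^ (  -  1 )*59^1*73^( -1 )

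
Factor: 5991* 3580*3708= 2^4*3^3*5^1*103^1*179^1*1997^1 =79528368240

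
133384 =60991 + 72393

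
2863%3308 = 2863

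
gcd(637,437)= 1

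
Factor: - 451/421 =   -  11^1 * 41^1*421^( - 1 )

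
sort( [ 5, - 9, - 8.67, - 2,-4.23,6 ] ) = [ - 9 , - 8.67, - 4.23, - 2,5, 6 ]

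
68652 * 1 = 68652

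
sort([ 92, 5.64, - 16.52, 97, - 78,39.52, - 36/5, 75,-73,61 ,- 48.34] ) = [ - 78,  -  73,  -  48.34,- 16.52, - 36/5,5.64,  39.52,61,75,92, 97 ]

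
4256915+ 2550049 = 6806964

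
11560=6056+5504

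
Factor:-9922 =  -  2^1*11^2*41^1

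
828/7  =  828/7  =  118.29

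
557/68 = 557/68 = 8.19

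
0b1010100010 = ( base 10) 674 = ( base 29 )N7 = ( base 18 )218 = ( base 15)2ee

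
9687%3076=459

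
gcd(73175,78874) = 1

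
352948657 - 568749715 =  - 215801058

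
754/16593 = 754/16593 = 0.05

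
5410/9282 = 2705/4641 = 0.58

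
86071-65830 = 20241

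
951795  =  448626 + 503169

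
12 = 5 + 7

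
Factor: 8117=8117^1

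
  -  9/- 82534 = 9/82534 = 0.00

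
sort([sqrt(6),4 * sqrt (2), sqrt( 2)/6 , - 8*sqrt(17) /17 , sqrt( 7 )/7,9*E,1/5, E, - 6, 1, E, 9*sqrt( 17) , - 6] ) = [ -6,-6,-8 * sqrt(17 )/17,1/5, sqrt(2)/6,sqrt(7)/7, 1, sqrt( 6),E,E,4*sqrt( 2),9*E,  9 * sqrt(17)]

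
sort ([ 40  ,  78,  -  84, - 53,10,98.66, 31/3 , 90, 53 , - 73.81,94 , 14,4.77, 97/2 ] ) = [ - 84,-73.81, - 53, 4.77, 10, 31/3, 14,40,  97/2,53,  78 , 90,  94, 98.66 ]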